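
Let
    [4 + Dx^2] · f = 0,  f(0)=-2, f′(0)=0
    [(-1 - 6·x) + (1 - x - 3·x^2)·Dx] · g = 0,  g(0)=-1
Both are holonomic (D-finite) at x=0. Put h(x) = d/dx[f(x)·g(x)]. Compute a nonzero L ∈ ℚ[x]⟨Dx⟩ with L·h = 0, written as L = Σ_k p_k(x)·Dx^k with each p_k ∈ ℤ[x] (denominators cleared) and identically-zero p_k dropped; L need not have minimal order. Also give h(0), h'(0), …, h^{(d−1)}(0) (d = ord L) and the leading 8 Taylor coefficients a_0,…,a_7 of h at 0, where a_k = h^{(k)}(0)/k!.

L = (10 - 16·x - 40·x^2 + 48·x^3 + 72·x^4) + (5 + 34·x + 36·x^2 + 72·x^3)·Dx + (-1 - x - x^2 + 12·x^3 + 18·x^4)·Dx^2  (order 2).
h: a_k = 2, 8, 30, 280/3, 800/3, 11084/15, 89194/45, 328928/63, …
ICs: h(0) = 2, h′(0) = 8.

f: a_k = -2, 0, 4, 0, -4/3, 0, 8/45, 0, …
g: a_k = -1, -1, -4, -7, -19, -40, -97, -217, …
h₀=f·g: eliminate ⇒ L₀, order ≤ 2·1.
h₀' ⇒ L via d/dx closure of L₀.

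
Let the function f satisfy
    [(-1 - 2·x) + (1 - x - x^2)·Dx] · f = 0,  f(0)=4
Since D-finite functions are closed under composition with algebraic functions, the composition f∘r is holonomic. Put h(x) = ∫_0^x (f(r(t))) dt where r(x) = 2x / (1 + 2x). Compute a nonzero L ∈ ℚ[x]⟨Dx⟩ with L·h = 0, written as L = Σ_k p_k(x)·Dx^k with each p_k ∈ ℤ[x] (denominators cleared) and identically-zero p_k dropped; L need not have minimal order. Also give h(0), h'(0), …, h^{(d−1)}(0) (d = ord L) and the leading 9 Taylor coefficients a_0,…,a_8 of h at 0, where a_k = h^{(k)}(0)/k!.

L = (2 + 12·x)·Dx + (-1 - 4·x + 8·x^3)·Dx^2  (order 2).
h: a_k = 0, 4, 4, 16/3, 0, 64/5, -64/3, 512/7, -192, …
ICs: h(0) = 0, h′(0) = 4.

f: a_k = 4, 4, 8, 12, 20, 32, 52, 84, 136, …
L₀ from L_f via x↦r, Dx↦r'^{-1}Dx.
Integrate: L := L₀·Dx.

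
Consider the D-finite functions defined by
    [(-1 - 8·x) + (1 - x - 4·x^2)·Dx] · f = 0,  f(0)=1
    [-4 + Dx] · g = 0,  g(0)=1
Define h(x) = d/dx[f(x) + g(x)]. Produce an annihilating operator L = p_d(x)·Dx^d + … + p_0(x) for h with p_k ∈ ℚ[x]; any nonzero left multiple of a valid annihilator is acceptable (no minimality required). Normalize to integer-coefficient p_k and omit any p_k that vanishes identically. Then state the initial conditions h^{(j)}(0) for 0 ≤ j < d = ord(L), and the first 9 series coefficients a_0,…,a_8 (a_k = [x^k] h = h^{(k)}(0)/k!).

f: a_k = 1, 1, 5, 9, 29, 65, 181, 441, 1165, …
g: a_k = 1, 4, 8, 32/3, 32/3, 128/15, 256/45, 1024/315, 512/315, …
h₀=f+g: left-lcm gives L₀, ord ≤ 2.
Derive L from L₀ (diff closure).
L = (28 + 848·x + 896·x^2 + 4608·x^3 + 3072·x^4) + (-19 - 192·x - 472·x^2 - 1152·x^3 + 640·x^4 + 1024·x^5)·Dx + (3 - 5·x + 62·x^2 - 352·x^4 - 256·x^5)·Dx^2  (order 2).
h: a_k = 5, 26, 59, 476/3, 1103/3, 16802/15, 139939/45, 2939896/315, 8305763/315, …
ICs: h(0) = 5, h′(0) = 26.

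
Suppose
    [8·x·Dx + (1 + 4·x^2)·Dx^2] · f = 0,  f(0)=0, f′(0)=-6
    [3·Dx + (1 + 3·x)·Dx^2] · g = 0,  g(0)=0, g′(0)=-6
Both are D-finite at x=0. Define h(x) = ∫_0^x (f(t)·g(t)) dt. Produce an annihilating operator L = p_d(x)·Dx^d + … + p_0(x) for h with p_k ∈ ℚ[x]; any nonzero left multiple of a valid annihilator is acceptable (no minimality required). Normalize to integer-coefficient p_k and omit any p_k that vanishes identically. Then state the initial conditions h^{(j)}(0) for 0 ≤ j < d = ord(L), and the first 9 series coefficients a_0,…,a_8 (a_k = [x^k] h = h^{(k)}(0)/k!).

L = (1632 + 8496·x + 23040·x^2 + 110016·x^3 + 207360·x^4 + 269568·x^5 + 82944·x^7)·Dx^2 + (418 + 6672·x + 44112·x^2 + 151488·x^3 + 393984·x^4 + 642816·x^5 + 725760·x^6 + 82944·x^7 + 290304·x^8)·Dx^3 + (204 + 1844·x + 12096·x^2 + 47408·x^3 + 122880·x^4 + 240192·x^5 + 331776·x^6 + 361728·x^7 + 82944·x^8 + 165888·x^9)·Dx^4 + (25 + 246·x + 1217·x^2 + 4128·x^3 + 10624·x^4 + 22080·x^5 + 34272·x^6 + 41472·x^7 + 43776·x^8 + 13824·x^9 + 20736·x^10)·Dx^5  (order 5).
h: a_k = 0, 0, 0, 12, -27/2, 12, -57/2, 396/5, -3267/20, …
ICs: h(0) = 0, h′(0) = 0, h′′(0) = 0, h′′′(0) = 72, h′′′′(0) = -324.

f: a_k = 0, -6, 0, 8, 0, -96/5, 0, 384/7, 0, …
g: a_k = 0, -6, 9, -18, 81/2, -486/5, 243, -4374/7, 6561/4, …
f·g: L₀ = L_f ⊗_s L_g, ord ≤ 2·2.
h=∫h₀ ⇒ L = L₀·Dx.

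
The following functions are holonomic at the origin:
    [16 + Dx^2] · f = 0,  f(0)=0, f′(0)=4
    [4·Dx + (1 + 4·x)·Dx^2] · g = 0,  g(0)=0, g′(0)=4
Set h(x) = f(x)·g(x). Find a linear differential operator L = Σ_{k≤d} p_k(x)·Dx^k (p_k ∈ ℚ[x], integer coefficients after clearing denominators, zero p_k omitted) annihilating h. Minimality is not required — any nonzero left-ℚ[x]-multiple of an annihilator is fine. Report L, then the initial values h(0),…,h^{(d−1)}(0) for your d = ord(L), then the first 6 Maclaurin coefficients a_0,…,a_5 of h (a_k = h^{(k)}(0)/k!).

f: a_k = 0, 4, 0, -32/3, 0, 128/15, …
g: a_k = 0, 4, -8, 64/3, -64, 1024/5, …
L₀ := L_f ⊗_s L_g (sym. prod.), ord ≤ 4.
L = (-768 + 6144·x + 77824·x^2 + 262144·x^3 + 262144·x^4) + (256 + 5120·x + 24576·x^2 + 32768·x^3)·Dx + (1280·x + 10752·x^2 + 32768·x^3 + 32768·x^4)·Dx^2 + (16 + 320·x + 1536·x^2 + 2048·x^3)·Dx^3 + (3 + 56·x + 368·x^2 + 1024·x^3 + 1024·x^4)·Dx^4  (order 4).
h: a_k = 0, 0, 16, -32, 128/3, -512/3, …
ICs: h(0) = 0, h′(0) = 0, h′′(0) = 32, h′′′(0) = -192.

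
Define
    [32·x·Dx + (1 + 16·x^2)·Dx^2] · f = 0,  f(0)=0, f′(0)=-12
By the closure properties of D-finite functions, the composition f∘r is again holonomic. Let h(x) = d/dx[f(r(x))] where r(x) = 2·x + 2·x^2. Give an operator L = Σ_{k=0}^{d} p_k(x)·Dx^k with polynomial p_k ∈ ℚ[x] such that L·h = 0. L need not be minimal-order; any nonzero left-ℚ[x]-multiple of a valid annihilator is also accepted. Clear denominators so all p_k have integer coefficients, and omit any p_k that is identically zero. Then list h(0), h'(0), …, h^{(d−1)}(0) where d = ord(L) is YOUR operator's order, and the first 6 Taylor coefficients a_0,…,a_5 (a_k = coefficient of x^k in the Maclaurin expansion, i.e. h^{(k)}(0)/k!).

f: a_k = 0, -12, 0, 64, 0, -3072/5, …
L₀ from L_f via x↦r, Dx↦r'^{-1}Dx.
h=h₀': d/dx-closure on L₀ ⇒ L.
L = (-2 + 128·x + 512·x^2 + 768·x^3 + 384·x^4) + (1 + 2·x + 64·x^2 + 256·x^3 + 320·x^4 + 128·x^5)·Dx  (order 1).
h: a_k = -24, -48, 1536, 6144, -90624, -586752, …
ICs: h(0) = -24.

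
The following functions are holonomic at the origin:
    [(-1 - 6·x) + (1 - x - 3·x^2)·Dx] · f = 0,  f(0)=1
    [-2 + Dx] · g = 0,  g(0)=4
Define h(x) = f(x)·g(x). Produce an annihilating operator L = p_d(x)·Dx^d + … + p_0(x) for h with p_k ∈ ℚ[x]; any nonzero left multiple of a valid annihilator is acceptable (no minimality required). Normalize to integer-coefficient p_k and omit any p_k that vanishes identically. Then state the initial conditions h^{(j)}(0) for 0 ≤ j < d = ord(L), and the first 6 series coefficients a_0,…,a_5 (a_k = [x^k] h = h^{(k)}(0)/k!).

L = (3 + 4·x - 6·x^2) + (-1 + x + 3·x^2)·Dx  (order 1).
h: a_k = 4, 12, 32, 220/3, 172, 5896/15, …
ICs: h(0) = 4.

f: a_k = 1, 1, 4, 7, 19, 40, …
g: a_k = 4, 8, 8, 16/3, 8/3, 16/15, …
f·g: L₀ = L_f ⊗_s L_g, ord ≤ 1·1.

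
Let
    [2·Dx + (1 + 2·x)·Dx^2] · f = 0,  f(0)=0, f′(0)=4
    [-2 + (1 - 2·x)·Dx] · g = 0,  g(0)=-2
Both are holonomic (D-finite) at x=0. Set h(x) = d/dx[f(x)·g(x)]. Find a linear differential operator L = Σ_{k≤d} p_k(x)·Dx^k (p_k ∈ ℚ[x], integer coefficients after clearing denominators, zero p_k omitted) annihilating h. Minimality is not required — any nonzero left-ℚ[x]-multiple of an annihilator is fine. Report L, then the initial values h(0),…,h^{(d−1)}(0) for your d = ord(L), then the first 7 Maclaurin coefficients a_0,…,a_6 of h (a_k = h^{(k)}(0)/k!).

f: a_k = 0, 4, -4, 16/3, -8, 64/5, -64/3, …
g: a_k = -2, -4, -8, -16, -32, -64, -128, …
L₀ := L_f ⊗_s L_g (sym. prod.), ord ≤ 2.
h₀' ⇒ L via d/dx closure of L₀.
L = 16 + (2 + 20·x)·Dx + (-1 + 4·x^2)·Dx^2  (order 2).
h: a_k = -8, -16, -80, -448/3, -1504/3, -4736/5, -40832/15, …
ICs: h(0) = -8, h′(0) = -16.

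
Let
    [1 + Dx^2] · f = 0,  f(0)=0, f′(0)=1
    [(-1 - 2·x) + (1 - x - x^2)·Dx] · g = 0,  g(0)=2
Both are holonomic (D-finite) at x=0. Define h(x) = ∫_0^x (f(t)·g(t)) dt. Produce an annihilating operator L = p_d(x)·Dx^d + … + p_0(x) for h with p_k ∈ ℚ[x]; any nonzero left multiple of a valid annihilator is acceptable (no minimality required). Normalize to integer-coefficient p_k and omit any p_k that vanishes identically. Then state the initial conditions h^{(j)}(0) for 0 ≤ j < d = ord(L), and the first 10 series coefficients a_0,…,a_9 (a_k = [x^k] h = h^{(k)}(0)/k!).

f: a_k = 0, 1, 0, -1/6, 0, 1/120, 0, -1/5040, 0, 1/362880, …
g: a_k = 2, 2, 4, 6, 10, 16, 26, 42, 68, 110, …
Product ⇒ symmetric product L₀, ord ≤ 2.
Integrate: L := L₀·Dx.
L = (1 + x + x^2)·Dx + (2 + 4·x)·Dx^2 + (-1 + x + x^2)·Dx^3  (order 3).
h: a_k = 0, 0, 1, 2/3, 11/12, 17/15, 187/120, 901/420, 61403/20160, 19849/4536, …
ICs: h(0) = 0, h′(0) = 0, h′′(0) = 2.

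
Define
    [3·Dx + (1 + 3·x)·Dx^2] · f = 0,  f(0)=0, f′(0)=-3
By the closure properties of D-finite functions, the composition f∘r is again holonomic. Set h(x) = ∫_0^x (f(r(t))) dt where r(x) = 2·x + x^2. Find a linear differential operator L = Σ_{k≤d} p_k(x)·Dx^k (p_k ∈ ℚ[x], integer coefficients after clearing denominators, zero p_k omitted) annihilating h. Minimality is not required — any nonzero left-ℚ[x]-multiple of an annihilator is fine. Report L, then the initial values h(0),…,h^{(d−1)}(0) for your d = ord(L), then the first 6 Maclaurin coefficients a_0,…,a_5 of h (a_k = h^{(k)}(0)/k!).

L = (5 + 6·x + 3·x^2)·Dx^2 + (1 + 7·x + 9·x^2 + 3·x^3)·Dx^3  (order 3).
h: a_k = 0, 0, -3, 5, -27/2, 441/10, …
ICs: h(0) = 0, h′(0) = 0, h′′(0) = -6.

f: a_k = 0, -3, 9/2, -9, 81/4, -243/5, …
f∘r: x↦r, Dx↦Dx/r' in L_f ⇒ L₀.
∫: right-multiply L₀ by Dx.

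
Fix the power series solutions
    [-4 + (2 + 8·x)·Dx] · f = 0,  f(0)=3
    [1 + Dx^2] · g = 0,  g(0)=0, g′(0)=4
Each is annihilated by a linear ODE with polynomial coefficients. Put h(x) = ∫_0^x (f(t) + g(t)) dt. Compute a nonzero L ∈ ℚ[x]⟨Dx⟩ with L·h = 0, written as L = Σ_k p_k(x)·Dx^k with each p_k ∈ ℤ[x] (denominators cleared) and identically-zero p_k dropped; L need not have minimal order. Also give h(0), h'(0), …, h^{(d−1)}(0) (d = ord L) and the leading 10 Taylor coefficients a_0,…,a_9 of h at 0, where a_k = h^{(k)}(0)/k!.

L = (-26 - 16·x - 32·x^2)·Dx + (-3 - 4·x + 48·x^2 + 64·x^3)·Dx^2 + (-26 - 16·x - 32·x^2)·Dx^3 + (-3 - 4·x + 48·x^2 + 64·x^3)·Dx^4  (order 4).
h: a_k = 0, 3, 5, -2, 17/6, -6, 2521/180, -36, 997919/10080, -286, …
ICs: h(0) = 0, h′(0) = 3, h′′(0) = 10, h′′′(0) = -12.

f: a_k = 3, 6, -6, 12, -30, 84, -252, 792, -2574, 8580, …
g: a_k = 0, 4, 0, -2/3, 0, 1/30, 0, -1/1260, 0, 1/90720, …
h₀=f+g: left-lcm gives L₀, ord ≤ 3.
h=∫h₀ ⇒ L = L₀·Dx.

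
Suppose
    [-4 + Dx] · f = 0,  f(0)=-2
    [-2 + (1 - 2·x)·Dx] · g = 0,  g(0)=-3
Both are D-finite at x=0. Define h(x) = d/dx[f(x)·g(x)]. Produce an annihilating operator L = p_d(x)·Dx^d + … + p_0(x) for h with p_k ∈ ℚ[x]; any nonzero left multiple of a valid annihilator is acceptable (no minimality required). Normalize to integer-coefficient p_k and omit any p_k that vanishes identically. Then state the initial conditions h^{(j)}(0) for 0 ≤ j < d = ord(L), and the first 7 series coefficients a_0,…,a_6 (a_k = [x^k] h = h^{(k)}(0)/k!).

f: a_k = -2, -8, -16, -64/3, -64/3, -256/15, -512/45, …
g: a_k = -3, -6, -12, -24, -48, -96, -192, …
L₀ := L_f ⊗_s L_g (sym. prod.), ord ≤ 1.
Derive L from L₀ (diff closure).
L = (20 - 48·x + 32·x^2) + (-3 + 10·x - 8·x^2)·Dx  (order 1).
h: a_k = 36, 240, 912, 2688, 6976, 84736/5, 39680, …
ICs: h(0) = 36.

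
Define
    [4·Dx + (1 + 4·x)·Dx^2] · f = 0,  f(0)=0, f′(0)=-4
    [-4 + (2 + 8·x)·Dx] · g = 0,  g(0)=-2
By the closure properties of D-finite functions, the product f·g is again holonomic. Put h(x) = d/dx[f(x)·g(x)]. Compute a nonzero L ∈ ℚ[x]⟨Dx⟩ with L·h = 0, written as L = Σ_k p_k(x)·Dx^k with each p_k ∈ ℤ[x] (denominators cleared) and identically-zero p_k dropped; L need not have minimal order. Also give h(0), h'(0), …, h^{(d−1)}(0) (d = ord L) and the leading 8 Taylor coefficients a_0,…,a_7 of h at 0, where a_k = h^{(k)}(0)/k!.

f: a_k = 0, -4, 8, -64/3, 64, -1024/5, 2048/3, -16384/7, …
g: a_k = -2, -4, 4, -8, 20, -56, 168, -528, …
h₀=f·g: eliminate ⇒ L₀, order ≤ 2·1.
h₀' ⇒ L via d/dx closure of L₀.
L = 4 + (8 + 32·x)·Dx + (1 + 8·x + 16·x^2)·Dx^2  (order 2).
h: a_k = 8, 0, -16, 256/3, -1136/3, 7936/5, -97376/15, 2753536/105, …
ICs: h(0) = 8, h′(0) = 0.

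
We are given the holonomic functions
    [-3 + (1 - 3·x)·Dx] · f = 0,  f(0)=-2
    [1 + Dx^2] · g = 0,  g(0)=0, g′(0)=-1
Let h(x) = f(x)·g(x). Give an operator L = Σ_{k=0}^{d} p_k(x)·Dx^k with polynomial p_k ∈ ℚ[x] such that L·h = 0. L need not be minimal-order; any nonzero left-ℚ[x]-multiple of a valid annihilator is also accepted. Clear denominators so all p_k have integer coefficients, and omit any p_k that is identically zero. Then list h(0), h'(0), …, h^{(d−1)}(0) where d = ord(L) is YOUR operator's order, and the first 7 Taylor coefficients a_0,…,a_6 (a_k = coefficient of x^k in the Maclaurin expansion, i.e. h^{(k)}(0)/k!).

L = (-1 + 3·x) + 6·Dx + (-1 + 3·x)·Dx^2  (order 2).
h: a_k = 0, 2, 6, 53/3, 53, 9541/60, 9541/20, …
ICs: h(0) = 0, h′(0) = 2.

f: a_k = -2, -6, -18, -54, -162, -486, -1458, …
g: a_k = 0, -1, 0, 1/6, 0, -1/120, 0, …
h₀=f·g: eliminate ⇒ L₀, order ≤ 1·2.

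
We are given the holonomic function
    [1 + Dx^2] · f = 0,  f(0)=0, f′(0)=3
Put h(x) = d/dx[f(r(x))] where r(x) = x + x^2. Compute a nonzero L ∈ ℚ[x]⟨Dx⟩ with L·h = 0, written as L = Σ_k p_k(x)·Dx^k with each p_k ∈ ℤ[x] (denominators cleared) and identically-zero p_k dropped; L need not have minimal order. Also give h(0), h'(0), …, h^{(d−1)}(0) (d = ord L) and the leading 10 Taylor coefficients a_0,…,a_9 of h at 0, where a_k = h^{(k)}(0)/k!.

L = (13 + 8·x + 24·x^2 + 32·x^3 + 16·x^4) + (-6 - 12·x)·Dx + (1 + 4·x + 4·x^2)·Dx^2  (order 2).
h: a_k = 3, 6, -3/2, -6, -59/8, -9/4, 419/240, 59/30, 13609/13440, 19/448, …
ICs: h(0) = 3, h′(0) = 6.

f: a_k = 0, 3, 0, -1/2, 0, 1/40, 0, -1/1680, 0, 1/120960, …
f∘r: x↦r, Dx↦Dx/r' in L_f ⇒ L₀.
Derive L from L₀ (diff closure).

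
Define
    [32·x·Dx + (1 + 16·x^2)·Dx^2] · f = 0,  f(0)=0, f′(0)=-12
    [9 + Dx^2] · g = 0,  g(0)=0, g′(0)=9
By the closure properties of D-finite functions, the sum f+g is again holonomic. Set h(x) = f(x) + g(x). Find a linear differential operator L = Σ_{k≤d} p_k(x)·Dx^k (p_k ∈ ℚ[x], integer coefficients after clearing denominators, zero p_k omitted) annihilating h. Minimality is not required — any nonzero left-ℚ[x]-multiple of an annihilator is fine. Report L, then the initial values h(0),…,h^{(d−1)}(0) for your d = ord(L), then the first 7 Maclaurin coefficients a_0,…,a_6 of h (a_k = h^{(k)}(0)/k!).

f: a_k = 0, -12, 0, 64, 0, -3072/5, 0, …
g: a_k = 0, 9, 0, -27/2, 0, 243/40, 0, …
Weyl lclm of L_f,L_g ⇒ L₀ (ord ≤ 4).
L = (-52704·x + 967680·x^3 + 663552·x^5)·Dx + (-207 + 13104·x^2 + 283392·x^4 + 331776·x^6)·Dx^2 + (-5856·x + 107520·x^3 + 73728·x^5)·Dx^3 + (-23 + 1456·x^2 + 31488·x^4 + 36864·x^6)·Dx^4  (order 4).
h: a_k = 0, -3, 0, 101/2, 0, -24333/40, 0, …
ICs: h(0) = 0, h′(0) = -3, h′′(0) = 0, h′′′(0) = 303.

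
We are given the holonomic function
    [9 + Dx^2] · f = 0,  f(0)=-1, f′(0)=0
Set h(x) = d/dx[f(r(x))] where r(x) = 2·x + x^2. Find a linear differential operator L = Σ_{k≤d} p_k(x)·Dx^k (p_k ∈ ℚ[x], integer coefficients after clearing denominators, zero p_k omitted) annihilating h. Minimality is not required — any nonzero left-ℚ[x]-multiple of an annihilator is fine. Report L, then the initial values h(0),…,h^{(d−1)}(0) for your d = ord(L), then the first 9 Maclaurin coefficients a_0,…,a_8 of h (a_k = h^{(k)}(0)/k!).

f: a_k = -1, 0, 9/2, 0, -27/8, 0, 81/80, 0, -729/4480, …
f∘r: x↦r, Dx↦Dx/r' in L_f ⇒ L₀.
h=h₀': d/dx-closure on L₀ ⇒ L.
L = (39 + 144·x + 216·x^2 + 144·x^3 + 36·x^4) + (-3 - 3·x)·Dx + (1 + 2·x + x^2)·Dx^2  (order 2).
h: a_k = 0, 36, 54, -198, -540, -486/5, 5859/5, 55431/35, -1458/35, …
ICs: h(0) = 0, h′(0) = 36.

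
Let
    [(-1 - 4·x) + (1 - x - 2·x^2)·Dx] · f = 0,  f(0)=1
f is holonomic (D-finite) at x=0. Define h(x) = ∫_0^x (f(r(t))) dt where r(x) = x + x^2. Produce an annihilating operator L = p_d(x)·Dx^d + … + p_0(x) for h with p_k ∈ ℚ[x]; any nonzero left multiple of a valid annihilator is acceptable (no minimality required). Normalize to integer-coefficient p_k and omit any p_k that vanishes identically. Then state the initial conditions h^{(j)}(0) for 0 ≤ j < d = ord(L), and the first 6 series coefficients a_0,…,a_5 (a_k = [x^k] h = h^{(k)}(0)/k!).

f: a_k = 1, 1, 3, 5, 11, 21, …
h₀=f(r): pull back L_f along r ⇒ L₀.
Integrate: L := L₀·Dx.
L = (1 + 6·x + 12·x^2 + 8·x^3)·Dx + (-1 + x + 3·x^2 + 4·x^3 + 2·x^4)·Dx^2  (order 2).
h: a_k = 0, 1, 1/2, 4/3, 11/4, 29/5, …
ICs: h(0) = 0, h′(0) = 1.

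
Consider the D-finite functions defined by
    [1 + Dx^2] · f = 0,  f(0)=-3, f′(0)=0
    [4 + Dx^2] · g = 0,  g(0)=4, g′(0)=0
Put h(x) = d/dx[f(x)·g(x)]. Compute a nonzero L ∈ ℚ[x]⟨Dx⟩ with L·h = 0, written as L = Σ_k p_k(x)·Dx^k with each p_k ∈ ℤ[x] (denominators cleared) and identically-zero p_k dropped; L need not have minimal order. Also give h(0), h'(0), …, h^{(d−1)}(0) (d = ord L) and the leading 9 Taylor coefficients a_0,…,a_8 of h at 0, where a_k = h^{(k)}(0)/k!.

L = 9 + 10·Dx^2 + Dx^4  (order 4).
h: a_k = 0, 60, 0, -82, 0, 73/2, 0, -3281/420, 0, …
ICs: h(0) = 0, h′(0) = 60, h′′(0) = 0, h′′′(0) = -492.

f: a_k = -3, 0, 3/2, 0, -1/8, 0, 1/240, 0, -1/13440, …
g: a_k = 4, 0, -8, 0, 8/3, 0, -16/45, 0, 8/315, …
L₀ := L_f ⊗_s L_g (sym. prod.), ord ≤ 4.
Derive L from L₀ (diff closure).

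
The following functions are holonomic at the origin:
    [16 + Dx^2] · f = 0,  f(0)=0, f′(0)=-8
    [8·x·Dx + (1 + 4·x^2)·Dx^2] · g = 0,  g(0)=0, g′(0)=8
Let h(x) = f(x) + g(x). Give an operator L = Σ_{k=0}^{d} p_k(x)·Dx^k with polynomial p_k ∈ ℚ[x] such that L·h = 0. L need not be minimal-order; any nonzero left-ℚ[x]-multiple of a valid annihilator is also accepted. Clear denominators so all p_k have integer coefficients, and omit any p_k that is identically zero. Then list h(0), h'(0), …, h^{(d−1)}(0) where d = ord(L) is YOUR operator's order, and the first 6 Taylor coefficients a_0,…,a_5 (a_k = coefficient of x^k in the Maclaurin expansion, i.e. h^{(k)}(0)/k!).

L = (-512·x + 5120·x^3 + 4096·x^5)·Dx + (16 + 512·x^2 + 2304·x^4 + 2048·x^6)·Dx^2 + (-32·x + 320·x^3 + 256·x^5)·Dx^3 + (1 + 32·x^2 + 144·x^4 + 128·x^6)·Dx^4  (order 4).
h: a_k = 0, 0, 0, 32/3, 0, 128/15, …
ICs: h(0) = 0, h′(0) = 0, h′′(0) = 0, h′′′(0) = 64.

f: a_k = 0, -8, 0, 64/3, 0, -256/15, …
g: a_k = 0, 8, 0, -32/3, 0, 128/5, …
Sum ⇒ L₀ = lclm(L_f,L_g) in ℚ(x)⟨Dx⟩.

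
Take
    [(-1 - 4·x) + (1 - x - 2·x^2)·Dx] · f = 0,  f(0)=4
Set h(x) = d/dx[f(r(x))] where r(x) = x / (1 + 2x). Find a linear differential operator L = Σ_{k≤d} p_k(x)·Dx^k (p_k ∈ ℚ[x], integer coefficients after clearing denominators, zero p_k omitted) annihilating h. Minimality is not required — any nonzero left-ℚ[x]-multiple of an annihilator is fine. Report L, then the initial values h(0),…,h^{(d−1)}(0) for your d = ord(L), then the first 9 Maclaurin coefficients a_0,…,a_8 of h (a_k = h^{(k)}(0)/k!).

L = 2 + (-1 - 11·x - 36·x^2 - 36·x^3)·Dx  (order 1).
h: a_k = 4, 8, -36, 144, -540, 1944, -6804, 23328, -78732, …
ICs: h(0) = 4.

f: a_k = 4, 4, 12, 20, 44, 84, 172, 340, 684, …
Change of var in L_f (x↦r) gives L₀.
Derive L from L₀ (diff closure).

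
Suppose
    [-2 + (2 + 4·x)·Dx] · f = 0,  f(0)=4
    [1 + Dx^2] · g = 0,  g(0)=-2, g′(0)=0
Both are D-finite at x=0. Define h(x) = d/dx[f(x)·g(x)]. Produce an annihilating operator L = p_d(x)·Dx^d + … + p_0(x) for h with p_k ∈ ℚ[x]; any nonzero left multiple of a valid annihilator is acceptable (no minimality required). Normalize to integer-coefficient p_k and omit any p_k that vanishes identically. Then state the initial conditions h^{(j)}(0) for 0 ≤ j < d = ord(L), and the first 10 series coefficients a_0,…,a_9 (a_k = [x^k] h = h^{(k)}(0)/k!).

f: a_k = 4, 4, -2, 2, -5/2, 7/2, -21/4, 33/4, -429/32, 715/32, …
g: a_k = -2, 0, 1, 0, -1/12, 0, 1/360, 0, -1/20160, 0, …
h₀=f·g: eliminate ⇒ L₀, order ≤ 1·2.
Differentiate: ansatz ord ≤ ord L₀ ⇒ L.
L = (2 + 12·x + 16·x^2 + 8·x^3 + 4·x^4) + (1 - 6·x^2 - 4·x^3)·Dx + (1 + 5·x + 9·x^2 + 8·x^3 + 4·x^4)·Dx^2  (order 2).
h: a_k = -8, 16, 0, 32/3, -80/3, 736/15, -4144/45, 54848/315, -11568/35, 1785856/2835, …
ICs: h(0) = -8, h′(0) = 16.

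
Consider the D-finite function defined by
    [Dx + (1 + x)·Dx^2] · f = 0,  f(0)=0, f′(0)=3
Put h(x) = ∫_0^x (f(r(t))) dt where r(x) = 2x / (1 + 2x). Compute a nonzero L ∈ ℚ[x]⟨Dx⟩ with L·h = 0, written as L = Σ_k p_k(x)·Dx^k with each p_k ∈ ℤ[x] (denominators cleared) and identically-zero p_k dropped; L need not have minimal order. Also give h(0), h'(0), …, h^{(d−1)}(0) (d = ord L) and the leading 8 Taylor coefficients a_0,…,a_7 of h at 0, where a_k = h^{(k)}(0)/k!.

L = (6 + 16·x)·Dx^2 + (1 + 6·x + 8·x^2)·Dx^3  (order 3).
h: a_k = 0, 0, 3, -6, 14, -36, 496/5, -288, …
ICs: h(0) = 0, h′(0) = 0, h′′(0) = 6.

f: a_k = 0, 3, -3/2, 1, -3/4, 3/5, -1/2, 3/7, …
Change of var in L_f (x↦r) gives L₀.
∫: right-multiply L₀ by Dx.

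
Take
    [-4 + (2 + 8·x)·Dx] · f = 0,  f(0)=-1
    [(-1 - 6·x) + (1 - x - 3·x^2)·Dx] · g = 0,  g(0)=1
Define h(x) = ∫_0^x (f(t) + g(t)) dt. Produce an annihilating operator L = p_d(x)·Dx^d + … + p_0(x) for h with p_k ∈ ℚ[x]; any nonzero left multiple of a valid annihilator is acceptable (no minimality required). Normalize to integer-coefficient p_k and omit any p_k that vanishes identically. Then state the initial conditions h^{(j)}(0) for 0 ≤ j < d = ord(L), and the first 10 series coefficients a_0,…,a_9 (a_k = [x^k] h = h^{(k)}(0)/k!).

L = (20 + 120·x + 216·x^2 + 360·x^3)·Dx + (-12 - 74·x - 306·x^2 - 744·x^3 - 900·x^4)·Dx^2 + (-1 + 9·x + 73·x^2 + 18·x^3 - 354·x^4 - 360·x^5)·Dx^3  (order 3).
h: a_k = 0, 0, -1/2, 2, 3/4, 29/5, 2, 181/7, -47/8, 1366/9, …
ICs: h(0) = 0, h′(0) = 0, h′′(0) = -1.

f: a_k = -1, -2, 2, -4, 10, -28, 84, -264, 858, -2860, …
g: a_k = 1, 1, 4, 7, 19, 40, 97, 217, 508, 1159, …
f+g: L₀ = lclm(L_f,L_g), ord ≤ 1+1.
h=∫h₀ ⇒ L = L₀·Dx.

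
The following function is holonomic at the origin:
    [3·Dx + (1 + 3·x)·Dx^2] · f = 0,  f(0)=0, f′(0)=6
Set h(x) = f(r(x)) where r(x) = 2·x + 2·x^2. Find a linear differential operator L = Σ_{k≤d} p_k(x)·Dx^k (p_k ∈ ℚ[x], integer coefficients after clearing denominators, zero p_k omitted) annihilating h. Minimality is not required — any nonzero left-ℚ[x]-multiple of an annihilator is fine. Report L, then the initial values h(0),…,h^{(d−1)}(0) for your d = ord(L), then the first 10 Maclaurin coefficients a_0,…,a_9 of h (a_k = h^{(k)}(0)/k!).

L = (4 + 12·x + 12·x^2)·Dx + (1 + 8·x + 18·x^2 + 12·x^3)·Dx^2  (order 2).
h: a_k = 0, 12, -24, 72, -252, 4752/5, -3744, 106272/7, -62856, 264384, …
ICs: h(0) = 0, h′(0) = 12.

f: a_k = 0, 6, -9, 18, -81/2, 486/5, -243, 4374/7, -6561/4, 4374, …
Substitute x→r, Dx→(1/r')Dx; clear ⇒ L₀.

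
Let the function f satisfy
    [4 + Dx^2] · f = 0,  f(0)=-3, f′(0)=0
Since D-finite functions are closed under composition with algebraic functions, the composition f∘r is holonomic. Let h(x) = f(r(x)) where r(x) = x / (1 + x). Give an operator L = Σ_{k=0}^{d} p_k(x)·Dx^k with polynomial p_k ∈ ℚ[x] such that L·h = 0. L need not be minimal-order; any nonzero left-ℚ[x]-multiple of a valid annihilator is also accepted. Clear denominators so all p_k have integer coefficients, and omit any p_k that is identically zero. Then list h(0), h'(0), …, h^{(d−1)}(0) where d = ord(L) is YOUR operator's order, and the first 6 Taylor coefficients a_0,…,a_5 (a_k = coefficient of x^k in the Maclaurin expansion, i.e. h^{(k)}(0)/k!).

f: a_k = -3, 0, 6, 0, -2, 0, …
h₀=f(r): pull back L_f along r ⇒ L₀.
L = 4 + (2 + 6·x + 6·x^2 + 2·x^3)·Dx + (1 + 4·x + 6·x^2 + 4·x^3 + x^4)·Dx^2  (order 2).
h: a_k = -3, 0, 6, -12, 16, -16, …
ICs: h(0) = -3, h′(0) = 0.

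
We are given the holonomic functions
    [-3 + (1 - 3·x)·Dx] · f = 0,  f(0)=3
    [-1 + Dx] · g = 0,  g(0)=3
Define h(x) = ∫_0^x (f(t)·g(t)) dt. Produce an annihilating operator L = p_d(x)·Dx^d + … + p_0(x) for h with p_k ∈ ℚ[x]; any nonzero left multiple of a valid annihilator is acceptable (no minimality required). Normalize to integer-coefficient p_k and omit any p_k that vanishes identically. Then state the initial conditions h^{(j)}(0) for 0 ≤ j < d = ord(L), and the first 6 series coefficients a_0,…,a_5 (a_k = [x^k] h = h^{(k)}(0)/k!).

f: a_k = 3, 9, 27, 81, 243, 729, …
g: a_k = 3, 3, 3/2, 1/2, 1/8, 1/40, …
L₀ := L_f ⊗_s L_g (sym. prod.), ord ≤ 1.
h=∫h₀ ⇒ L = L₀·Dx.
L = (4 - 3·x)·Dx + (-1 + 3·x)·Dx^2  (order 2).
h: a_k = 0, 9, 18, 75/2, 339/4, 8139/40, …
ICs: h(0) = 0, h′(0) = 9.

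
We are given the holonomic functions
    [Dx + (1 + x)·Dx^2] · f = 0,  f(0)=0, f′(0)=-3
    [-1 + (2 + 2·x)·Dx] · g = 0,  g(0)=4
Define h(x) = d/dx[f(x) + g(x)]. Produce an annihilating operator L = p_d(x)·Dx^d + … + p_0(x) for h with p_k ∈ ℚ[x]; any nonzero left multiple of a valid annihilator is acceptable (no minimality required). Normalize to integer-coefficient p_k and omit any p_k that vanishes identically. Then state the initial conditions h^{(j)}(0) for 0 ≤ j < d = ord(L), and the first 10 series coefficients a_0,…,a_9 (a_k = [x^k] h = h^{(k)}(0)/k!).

f: a_k = 0, -3, 3/2, -1, 3/4, -3/5, 1/2, -3/7, 3/8, -1/3, …
g: a_k = 4, 2, -1/2, 1/4, -5/32, 7/64, -21/256, 33/512, -429/8192, 715/16384, …
L₀ := lclm(L_f,L_g); ord L₀ ≤ 2+1.
h₀' ⇒ L via d/dx closure of L₀.
L = 1 + (5 + 5·x)·Dx + (2 + 4·x + 2·x^2)·Dx^2  (order 2).
h: a_k = -1, 2, -9/4, 19/8, -157/64, 321/128, -1305/512, 2643/1024, -42717/16384, 86149/32768, …
ICs: h(0) = -1, h′(0) = 2.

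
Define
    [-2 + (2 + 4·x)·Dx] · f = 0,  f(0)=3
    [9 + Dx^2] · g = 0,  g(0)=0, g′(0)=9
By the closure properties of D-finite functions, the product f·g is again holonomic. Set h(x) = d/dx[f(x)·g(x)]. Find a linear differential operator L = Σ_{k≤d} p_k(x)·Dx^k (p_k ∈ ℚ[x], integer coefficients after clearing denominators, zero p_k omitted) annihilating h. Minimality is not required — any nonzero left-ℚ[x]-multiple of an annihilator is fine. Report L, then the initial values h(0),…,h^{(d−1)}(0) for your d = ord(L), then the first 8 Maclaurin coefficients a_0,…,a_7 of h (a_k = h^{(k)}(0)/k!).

f: a_k = 3, 3, -3/2, 3/2, -15/8, 21/8, -63/16, 99/16, …
g: a_k = 0, 9, 0, -27/2, 0, 243/40, 0, -729/560, …
h₀=f·g: eliminate ⇒ L₀, order ≤ 1·2.
Differentiate: ansatz ord ≤ ord L₀ ⇒ L.
L = (14 + 84·x + 192·x^2 + 216·x^3 + 108·x^4) + (-1 - 8·x - 18·x^2 - 12·x^3)·Dx + (1 + 7·x + 19·x^2 + 24·x^3 + 12·x^4)·Dx^2  (order 2).
h: a_k = 27, 54, -162, -108, 108, 648/5, -162, 7128/35, …
ICs: h(0) = 27, h′(0) = 54.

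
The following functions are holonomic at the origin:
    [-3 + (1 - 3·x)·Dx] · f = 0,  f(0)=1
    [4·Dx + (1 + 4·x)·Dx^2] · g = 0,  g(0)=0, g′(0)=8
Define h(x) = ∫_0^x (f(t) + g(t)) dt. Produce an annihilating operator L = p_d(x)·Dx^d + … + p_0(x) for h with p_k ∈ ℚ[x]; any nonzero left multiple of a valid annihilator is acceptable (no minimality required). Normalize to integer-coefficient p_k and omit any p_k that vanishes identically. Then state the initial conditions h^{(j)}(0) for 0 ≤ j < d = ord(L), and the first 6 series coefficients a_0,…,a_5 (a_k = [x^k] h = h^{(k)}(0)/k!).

f: a_k = 1, 3, 9, 27, 81, 243, …
g: a_k = 0, 8, -16, 128/3, -128, 2048/5, …
f+g: L₀ = lclm(L_f,L_g), ord ≤ 1+2.
h=∫₀ˣh₀: take L = L₀·Dx.
L = (204 + 144·x)·Dx^2 + (11 + 312·x + 288·x^2)·Dx^3 + (-5 - 11·x + 54·x^2 + 72·x^3)·Dx^4  (order 4).
h: a_k = 0, 1, 11/2, -7/3, 209/12, -47/5, …
ICs: h(0) = 0, h′(0) = 1, h′′(0) = 11, h′′′(0) = -14.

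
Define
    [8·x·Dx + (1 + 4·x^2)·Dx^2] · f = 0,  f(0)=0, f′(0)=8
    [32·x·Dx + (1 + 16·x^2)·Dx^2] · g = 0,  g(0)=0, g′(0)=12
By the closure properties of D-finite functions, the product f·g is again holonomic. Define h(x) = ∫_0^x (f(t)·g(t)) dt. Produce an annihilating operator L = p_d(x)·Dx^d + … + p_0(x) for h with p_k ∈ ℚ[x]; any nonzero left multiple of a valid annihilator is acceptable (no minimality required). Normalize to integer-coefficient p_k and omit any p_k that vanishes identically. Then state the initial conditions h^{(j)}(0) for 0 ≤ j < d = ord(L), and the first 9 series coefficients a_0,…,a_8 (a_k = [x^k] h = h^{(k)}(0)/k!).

L = (-1536·x - 51200·x^3 - 262144·x^5 + 655360·x^7 + 6291456·x^9)·Dx^2 + (-80 - 6592·x^2 - 92160·x^4 - 229376·x^6 + 2293760·x^8 + 9437184·x^10)·Dx^3 + (-160·x - 4480·x^3 - 30720·x^5 + 69632·x^7 + 1310720·x^9 + 3145728·x^11)·Dx^4 + (-1 - 40·x^2 - 464·x^4 + 29696·x^8 + 163840·x^10 + 262144·x^12)·Dx^5  (order 5).
h: a_k = 0, 0, 0, 32, 0, -128, 0, 88576/105, 0, …
ICs: h(0) = 0, h′(0) = 0, h′′(0) = 0, h′′′(0) = 192, h′′′′(0) = 0.

f: a_k = 0, 8, 0, -32/3, 0, 128/5, 0, -512/7, 0, …
g: a_k = 0, 12, 0, -64, 0, 3072/5, 0, -49152/7, 0, …
h₀=f·g: eliminate ⇒ L₀, order ≤ 2·2.
h=∫₀ˣh₀: take L = L₀·Dx.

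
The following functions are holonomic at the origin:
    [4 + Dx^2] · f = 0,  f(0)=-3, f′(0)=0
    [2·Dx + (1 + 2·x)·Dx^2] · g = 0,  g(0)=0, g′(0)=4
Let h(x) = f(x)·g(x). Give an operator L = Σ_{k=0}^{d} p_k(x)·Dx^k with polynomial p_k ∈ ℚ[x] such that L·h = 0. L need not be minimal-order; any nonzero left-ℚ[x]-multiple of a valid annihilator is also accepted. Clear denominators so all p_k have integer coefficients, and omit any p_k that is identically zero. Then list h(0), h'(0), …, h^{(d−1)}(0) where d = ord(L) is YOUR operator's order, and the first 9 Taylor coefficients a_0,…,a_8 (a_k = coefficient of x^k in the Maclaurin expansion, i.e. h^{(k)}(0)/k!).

f: a_k = -3, 0, 6, 0, -2, 0, 4/15, 0, -2/105, …
g: a_k = 0, 4, -4, 16/3, -8, 64/5, -64/3, 256/7, -64, …
h₀=f·g: eliminate ⇒ L₀, order ≤ 2·2.
L = (-48 + 192·x + 1216·x^2 + 2048·x^3 + 1024·x^4) + (32 + 320·x + 768·x^2 + 512·x^3)·Dx + (160·x + 672·x^2 + 1024·x^3 + 512·x^4)·Dx^2 + (8 + 80·x + 192·x^2 + 128·x^3)·Dx^3 + (3 + 28·x + 92·x^2 + 128·x^3 + 64·x^4)·Dx^4  (order 4).
h: a_k = 0, -12, 12, 8, 0, -72/5, 24, -1488/35, 1184/15, …
ICs: h(0) = 0, h′(0) = -12, h′′(0) = 24, h′′′(0) = 48.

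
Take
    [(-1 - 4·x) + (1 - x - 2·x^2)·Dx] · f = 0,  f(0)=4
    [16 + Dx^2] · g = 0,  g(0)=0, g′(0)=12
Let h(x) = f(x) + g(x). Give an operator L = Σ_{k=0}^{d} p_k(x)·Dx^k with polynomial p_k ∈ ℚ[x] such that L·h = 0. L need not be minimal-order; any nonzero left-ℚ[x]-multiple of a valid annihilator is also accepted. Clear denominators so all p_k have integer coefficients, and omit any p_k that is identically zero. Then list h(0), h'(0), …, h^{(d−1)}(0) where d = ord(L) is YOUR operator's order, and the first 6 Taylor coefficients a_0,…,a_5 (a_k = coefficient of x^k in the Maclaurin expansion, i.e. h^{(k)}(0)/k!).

f: a_k = 4, 4, 12, 20, 44, 84, …
g: a_k = 0, 12, 0, -32, 0, 128/5, …
h₀=f+g: left-lcm gives L₀, ord ≤ 3.
L = (368 + 1408·x - 256·x^2 + 512·x^3 + 2560·x^4 + 2048·x^5) + (-176 + 336·x + 384·x^2 - 1024·x^3 - 384·x^4 + 1536·x^5 + 1024·x^6)·Dx + (23 + 88·x - 16·x^2 + 32·x^3 + 160·x^4 + 128·x^5)·Dx^2 + (-11 + 21·x + 24·x^2 - 64·x^3 - 24·x^4 + 96·x^5 + 64·x^6)·Dx^3  (order 3).
h: a_k = 4, 16, 12, -12, 44, 548/5, …
ICs: h(0) = 4, h′(0) = 16, h′′(0) = 24.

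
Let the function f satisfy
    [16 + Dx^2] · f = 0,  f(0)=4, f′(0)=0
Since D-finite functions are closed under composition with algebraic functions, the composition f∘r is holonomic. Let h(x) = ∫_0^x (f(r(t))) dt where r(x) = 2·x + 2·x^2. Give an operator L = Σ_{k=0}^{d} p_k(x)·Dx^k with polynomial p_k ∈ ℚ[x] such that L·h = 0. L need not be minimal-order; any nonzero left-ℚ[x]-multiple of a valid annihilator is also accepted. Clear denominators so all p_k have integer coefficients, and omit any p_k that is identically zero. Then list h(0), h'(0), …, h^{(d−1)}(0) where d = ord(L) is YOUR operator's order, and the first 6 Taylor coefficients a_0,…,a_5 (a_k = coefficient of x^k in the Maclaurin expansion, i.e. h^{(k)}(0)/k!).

f: a_k = 4, 0, -32, 0, 128/3, 0, …
Change of var in L_f (x↦r) gives L₀.
h=∫₀ˣh₀: take L = L₀·Dx.
L = (64 + 384·x + 768·x^2 + 512·x^3)·Dx - 2·Dx^2 + (1 + 2·x)·Dx^3  (order 3).
h: a_k = 0, 4, 0, -128/3, -64, 1664/15, …
ICs: h(0) = 0, h′(0) = 4, h′′(0) = 0.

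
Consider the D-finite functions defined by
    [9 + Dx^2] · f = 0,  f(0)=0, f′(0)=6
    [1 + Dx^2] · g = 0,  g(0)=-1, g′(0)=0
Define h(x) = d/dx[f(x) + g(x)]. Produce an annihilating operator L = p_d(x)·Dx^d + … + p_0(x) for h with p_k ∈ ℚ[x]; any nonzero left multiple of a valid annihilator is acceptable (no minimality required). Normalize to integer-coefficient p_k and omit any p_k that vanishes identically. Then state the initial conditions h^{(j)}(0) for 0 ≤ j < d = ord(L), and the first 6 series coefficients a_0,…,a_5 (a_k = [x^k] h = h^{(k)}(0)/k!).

L = 9 + 10·Dx^2 + Dx^4  (order 4).
h: a_k = 6, 1, -27, -1/6, 81/4, 1/120, …
ICs: h(0) = 6, h′(0) = 1, h′′(0) = -54, h′′′(0) = -1.

f: a_k = 0, 6, 0, -9, 0, 81/20, …
g: a_k = -1, 0, 1/2, 0, -1/24, 0, …
h₀=f+g: left-lcm gives L₀, ord ≤ 4.
Differentiate: ansatz ord ≤ ord L₀ ⇒ L.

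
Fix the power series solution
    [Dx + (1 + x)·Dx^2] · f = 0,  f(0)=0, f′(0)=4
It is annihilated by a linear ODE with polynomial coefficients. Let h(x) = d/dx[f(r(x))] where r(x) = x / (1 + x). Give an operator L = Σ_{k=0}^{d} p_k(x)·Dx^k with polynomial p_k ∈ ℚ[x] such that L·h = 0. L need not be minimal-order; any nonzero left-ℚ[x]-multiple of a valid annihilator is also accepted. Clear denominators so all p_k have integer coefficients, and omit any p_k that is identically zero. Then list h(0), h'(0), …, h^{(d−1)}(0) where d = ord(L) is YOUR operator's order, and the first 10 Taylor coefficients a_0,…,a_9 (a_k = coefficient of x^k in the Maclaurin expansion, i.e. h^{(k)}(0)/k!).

f: a_k = 0, 4, -2, 4/3, -1, 4/5, -2/3, 4/7, -1/2, 4/9, …
f∘r: x↦r, Dx↦Dx/r' in L_f ⇒ L₀.
h=h₀': d/dx-closure on L₀ ⇒ L.
L = (3 + 4·x) + (1 + 3·x + 2·x^2)·Dx  (order 1).
h: a_k = 4, -12, 28, -60, 124, -252, 508, -1020, 2044, -4092, …
ICs: h(0) = 4.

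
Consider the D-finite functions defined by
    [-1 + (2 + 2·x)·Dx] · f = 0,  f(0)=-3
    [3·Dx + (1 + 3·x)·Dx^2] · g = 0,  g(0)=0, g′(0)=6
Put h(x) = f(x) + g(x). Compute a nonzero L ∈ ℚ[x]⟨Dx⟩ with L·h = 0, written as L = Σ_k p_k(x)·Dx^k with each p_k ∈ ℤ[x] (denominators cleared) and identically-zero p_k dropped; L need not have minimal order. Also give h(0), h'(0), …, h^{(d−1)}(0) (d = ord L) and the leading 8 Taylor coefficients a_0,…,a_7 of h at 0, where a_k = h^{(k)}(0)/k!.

f: a_k = -3, -3/2, 3/8, -3/16, 15/128, -21/256, 63/1024, -99/2048, …
g: a_k = 0, 6, -9, 18, -81/2, 486/5, -243, 4374/7, …
Sum ⇒ L₀ = lclm(L_f,L_g) in ℚ(x)⟨Dx⟩.
L = (27 + 9·x)·Dx + (69 + 126·x + 45·x^2)·Dx^2 + (10 + 46·x + 54·x^2 + 18·x^3)·Dx^3  (order 3).
h: a_k = -3, 9/2, -69/8, 285/16, -5169/128, 124311/1280, -248769/1024, 8957259/14336, …
ICs: h(0) = -3, h′(0) = 9/2, h′′(0) = -69/4.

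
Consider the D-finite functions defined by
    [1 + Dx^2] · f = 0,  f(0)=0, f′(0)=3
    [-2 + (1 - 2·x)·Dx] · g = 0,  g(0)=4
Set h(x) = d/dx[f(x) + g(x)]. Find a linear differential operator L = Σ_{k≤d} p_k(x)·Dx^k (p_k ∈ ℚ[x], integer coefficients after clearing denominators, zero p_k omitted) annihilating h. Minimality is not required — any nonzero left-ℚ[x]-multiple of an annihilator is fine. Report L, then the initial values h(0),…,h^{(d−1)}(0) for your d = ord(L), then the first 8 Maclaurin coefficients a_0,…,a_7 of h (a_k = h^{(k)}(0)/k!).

f: a_k = 0, 3, 0, -1/2, 0, 1/40, 0, -1/1680, …
g: a_k = 4, 8, 16, 32, 64, 128, 256, 512, …
f+g: L₀ = lclm(L_f,L_g), ord ≤ 2+1.
Derive L from L₀ (diff closure).
L = (196 - 16·x + 16·x^2) + (-25 + 54·x - 12·x^2 + 8·x^3)·Dx + (196 - 16·x + 16·x^2)·Dx^2 + (-25 + 54·x - 12·x^2 + 8·x^3)·Dx^3  (order 3).
h: a_k = 11, 32, 189/2, 256, 5121/8, 1536, 860159/240, 8192, …
ICs: h(0) = 11, h′(0) = 32, h′′(0) = 189.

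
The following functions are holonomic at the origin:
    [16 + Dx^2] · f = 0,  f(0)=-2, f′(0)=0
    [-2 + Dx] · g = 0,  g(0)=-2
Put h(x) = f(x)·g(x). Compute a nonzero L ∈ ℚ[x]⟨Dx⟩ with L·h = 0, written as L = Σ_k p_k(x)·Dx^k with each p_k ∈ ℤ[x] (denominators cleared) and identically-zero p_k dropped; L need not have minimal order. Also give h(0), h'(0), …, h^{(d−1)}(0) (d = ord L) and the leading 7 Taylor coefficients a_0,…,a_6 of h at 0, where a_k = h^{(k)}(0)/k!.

f: a_k = -2, 0, 16, 0, -64/3, 0, 512/45, …
g: a_k = -2, -4, -4, -8/3, -4/3, -8/15, -8/45, …
Product ⇒ symmetric product L₀, ord ≤ 2.
L = 20 - 4·Dx + Dx^2  (order 2).
h: a_k = 4, 8, -24, -176/3, -56/3, 656/15, 208/5, …
ICs: h(0) = 4, h′(0) = 8.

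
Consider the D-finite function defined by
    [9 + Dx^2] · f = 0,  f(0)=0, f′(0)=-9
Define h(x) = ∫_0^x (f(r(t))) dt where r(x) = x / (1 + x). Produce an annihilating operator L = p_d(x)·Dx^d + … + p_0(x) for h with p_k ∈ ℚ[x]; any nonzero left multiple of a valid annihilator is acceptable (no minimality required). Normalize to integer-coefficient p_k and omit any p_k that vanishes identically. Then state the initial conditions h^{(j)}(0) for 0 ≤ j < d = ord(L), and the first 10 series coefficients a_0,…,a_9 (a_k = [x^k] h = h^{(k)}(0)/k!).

f: a_k = 0, -9, 0, 27/2, 0, -243/40, 0, 729/560, 0, -729/4480, …
Change of var in L_f (x↦r) gives L₀.
h=∫h₀ ⇒ L = L₀·Dx.
L = 9·Dx + (2 + 6·x + 6·x^2 + 2·x^3)·Dx^2 + (1 + 4·x + 6·x^2 + 4·x^3 + x^4)·Dx^3  (order 3).
h: a_k = 0, 0, -9/2, 3, 9/8, -63/10, 879/80, -765/56, 58059/4480, -631/80, …
ICs: h(0) = 0, h′(0) = 0, h′′(0) = -9.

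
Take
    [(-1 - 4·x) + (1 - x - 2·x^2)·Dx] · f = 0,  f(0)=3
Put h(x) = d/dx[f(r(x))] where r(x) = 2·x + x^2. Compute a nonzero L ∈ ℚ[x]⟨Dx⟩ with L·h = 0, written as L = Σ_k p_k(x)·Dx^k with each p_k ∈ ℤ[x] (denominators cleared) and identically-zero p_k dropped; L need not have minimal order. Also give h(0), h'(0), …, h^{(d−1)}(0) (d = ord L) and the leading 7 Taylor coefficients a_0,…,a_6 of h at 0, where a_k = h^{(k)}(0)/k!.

f: a_k = 3, 3, 9, 15, 33, 63, 129, …
f∘r: x↦r, Dx↦Dx/r' in L_f ⇒ L₀.
h₀' ⇒ L via d/dx closure of L₀.
L = (13 + 52·x + 186·x^2 + 160·x^3 + 40·x^4) + (-1 - 5·x + 26·x^2 + 62·x^3 + 40·x^4 + 8·x^5)·Dx  (order 1).
h: a_k = 6, 78, 468, 2868, 15810, 84618, 438984, …
ICs: h(0) = 6.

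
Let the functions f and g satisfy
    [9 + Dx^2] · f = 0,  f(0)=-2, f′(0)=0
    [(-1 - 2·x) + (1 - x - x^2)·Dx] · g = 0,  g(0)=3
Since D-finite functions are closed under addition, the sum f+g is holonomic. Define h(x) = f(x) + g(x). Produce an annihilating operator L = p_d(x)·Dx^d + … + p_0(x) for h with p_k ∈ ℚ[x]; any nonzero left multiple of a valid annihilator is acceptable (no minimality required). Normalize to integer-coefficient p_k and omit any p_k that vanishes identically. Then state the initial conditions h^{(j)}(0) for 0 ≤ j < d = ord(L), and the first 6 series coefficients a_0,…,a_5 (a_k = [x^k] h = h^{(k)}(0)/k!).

f: a_k = -2, 0, 9, 0, -27/4, 0, …
g: a_k = 3, 3, 6, 9, 15, 24, …
Weyl lclm of L_f,L_g ⇒ L₀ (ord ≤ 3).
L = (-243 - 432·x + 81·x^2 - 216·x^3 - 405·x^4 - 162·x^5) + (117 - 225·x - 36·x^2 + 297·x^3 - 54·x^4 - 243·x^5 - 81·x^6)·Dx + (-27 - 48·x + 9·x^2 - 24·x^3 - 45·x^4 - 18·x^5)·Dx^2 + (13 - 25·x - 4·x^2 + 33·x^3 - 6·x^4 - 27·x^5 - 9·x^6)·Dx^3  (order 3).
h: a_k = 1, 3, 15, 9, 33/4, 24, …
ICs: h(0) = 1, h′(0) = 3, h′′(0) = 30.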